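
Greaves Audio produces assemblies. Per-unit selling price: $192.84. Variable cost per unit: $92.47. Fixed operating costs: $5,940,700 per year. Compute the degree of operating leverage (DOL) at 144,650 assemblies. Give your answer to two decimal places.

Contribution at this volume is 144,650 × $100.37 = $14,518,520.50.
Subtracting fixed costs: EBIT = $14,518,520.50 − $5,940,700 = $8,577,820.50.
So DOL = total CM / EBIT = $14,518,520.50 / $8,577,820.50 = 1.6926.

1.69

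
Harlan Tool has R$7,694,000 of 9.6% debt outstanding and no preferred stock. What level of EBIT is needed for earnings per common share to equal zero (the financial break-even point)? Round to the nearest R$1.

Annual interest = 9.6% × R$7,694,000 = R$738,624.00.
Without preferred stock the financial break-even is simply EBIT = interest = R$738,624.00.

R$738,624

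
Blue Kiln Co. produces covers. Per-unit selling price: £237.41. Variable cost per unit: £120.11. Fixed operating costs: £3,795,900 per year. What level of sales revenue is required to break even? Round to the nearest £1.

CM per unit = £237.41 − £120.11 = £117.30; CM ratio = £117.30 / £237.41 = 0.4941.
Break-even revenue = fixed costs × price ÷ CM = £3,795,900 × £237.41 ÷ £117.30 = £7,682,733.

£7,682,733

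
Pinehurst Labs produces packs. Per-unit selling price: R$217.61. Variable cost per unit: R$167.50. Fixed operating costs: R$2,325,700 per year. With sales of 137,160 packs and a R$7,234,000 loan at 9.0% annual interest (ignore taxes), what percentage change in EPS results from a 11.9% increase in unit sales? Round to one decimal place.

+21.0%

Total contribution margin = 137,160 × R$50.11 = R$6,873,087.60.
Operating income = contribution − fixed costs = R$6,873,087.60 − R$2,325,700 = R$4,547,387.60.
After interest of R$651,060.00, pre-tax earnings = R$3,896,327.60.
Degree of combined leverage = contribution ÷ (EBIT − I) = R$6,873,087.60 ÷ R$3,896,327.60 = 1.7640.
%ΔEPS = DCL × %ΔSales = 1.7640 × +11.9% = +21.0%.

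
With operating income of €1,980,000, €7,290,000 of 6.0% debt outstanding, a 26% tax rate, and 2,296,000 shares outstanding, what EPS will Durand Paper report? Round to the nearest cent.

Interest = €437,400.00, so EBT = €1,980,000 − €437,400.00 = €1,542,600.00.
After tax at 26%: net income = €1,542,600.00 × 0.74 = €1,141,524.00.
Per share: €1,141,524.00 / 2,296,000 shares = €0.50.

€0.50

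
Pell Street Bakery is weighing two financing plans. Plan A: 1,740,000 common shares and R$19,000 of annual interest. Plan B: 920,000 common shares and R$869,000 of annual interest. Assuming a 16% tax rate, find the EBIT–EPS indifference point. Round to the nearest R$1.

R$1,822,659

Set EPS_A = EPS_B: (EBIT − R$19,000)(1 − 0.16) ÷ 1,740,000 = (EBIT − R$869,000)(1 − 0.16) ÷ 920,000.
The (1 − t) factor cancels: (EBIT − 19,000) × 920,000 = (EBIT − 869,000) × 1,740,000.
EBIT × (1,740,000 − 920,000) = 869,000 × 1,740,000 − 19,000 × 920,000 = 1,494,580,000,000, so EBIT = 1,494,580,000,000 ÷ 820,000 = 1,822,658.54.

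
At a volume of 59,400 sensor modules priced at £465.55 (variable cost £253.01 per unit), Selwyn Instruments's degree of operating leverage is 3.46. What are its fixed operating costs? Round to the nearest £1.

£8,976,068

At 59,400 units, contribution = 59,400 × £212.54 = £12,624,876.00.
Since DOL = CM ÷ EBIT, EBIT = £12,624,876.00 ÷ 3.46 = £3,648,808.09.
And FC = contribution − EBIT = £12,624,876.00 − £3,648,808.09 = £8,976,068.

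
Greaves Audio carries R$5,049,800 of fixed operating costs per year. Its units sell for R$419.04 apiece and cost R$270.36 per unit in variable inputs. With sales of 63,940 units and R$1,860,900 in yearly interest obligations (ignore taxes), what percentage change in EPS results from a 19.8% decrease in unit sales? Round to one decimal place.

Total contribution margin = 63,940 × R$148.68 = R$9,506,599.20.
Operating income = contribution − fixed costs = R$9,506,599.20 − R$5,049,800 = R$4,456,799.20.
Interest = R$1,860,900.00, so EBIT − I = R$2,595,899.20.
Degree of combined leverage = contribution ÷ (EBIT − I) = R$9,506,599.20 ÷ R$2,595,899.20 = 3.6622.
%ΔEPS = DCL × %ΔSales = 3.6622 × -19.8% = -72.5%.

-72.5%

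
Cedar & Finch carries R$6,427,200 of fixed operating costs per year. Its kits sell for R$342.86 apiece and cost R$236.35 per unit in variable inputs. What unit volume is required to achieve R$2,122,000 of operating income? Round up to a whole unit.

80,267 kits

Unit CM = price − variable cost = R$342.86 − R$236.35 = R$106.51.
Need Q such that Q × R$106.51 − R$6,427,200 = R$2,122,000, i.e. Q = R$8,549,200 / R$106.51 = 80,266.64 → 80,267.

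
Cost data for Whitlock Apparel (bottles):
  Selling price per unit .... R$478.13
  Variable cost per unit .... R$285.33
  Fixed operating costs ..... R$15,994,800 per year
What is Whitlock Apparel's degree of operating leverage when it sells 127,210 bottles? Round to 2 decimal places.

2.87

Contribution at this volume is 127,210 × R$192.80 = R$24,526,088.00.
Subtracting fixed costs: EBIT = R$24,526,088.00 − R$15,994,800 = R$8,531,288.00.
So DOL = total CM / EBIT = R$24,526,088.00 / R$8,531,288.00 = 2.8748.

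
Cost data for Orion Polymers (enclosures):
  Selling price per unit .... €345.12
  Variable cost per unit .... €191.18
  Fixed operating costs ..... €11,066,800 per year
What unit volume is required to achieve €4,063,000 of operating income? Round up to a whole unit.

98,284 enclosures

Unit CM = price − variable cost = €345.12 − €191.18 = €153.94.
Units = (FC + target) / CM = (€11,066,800 + €4,063,000) / €153.94 = 98,283.75, so 98,284 enclosures.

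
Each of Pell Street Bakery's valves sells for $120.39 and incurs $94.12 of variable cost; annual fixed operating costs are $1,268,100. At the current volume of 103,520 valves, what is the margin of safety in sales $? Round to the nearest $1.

$6,651,332

Contribution margin per unit = $120.39 − $94.12 = $26.27. Break-even units = $1,268,100 ÷ $26.27 = 48,271.79; break-even revenue = 48,271.79 × $120.39 = $5,811,441.15.
Current sales = 103,520 × $120.39 = $12,462,772.80.
Margin of safety = $12,462,772.80 − $5,811,441.15 = $6,651,332.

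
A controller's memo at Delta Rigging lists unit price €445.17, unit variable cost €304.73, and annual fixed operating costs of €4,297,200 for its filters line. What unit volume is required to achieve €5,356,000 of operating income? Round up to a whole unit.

Unit CM = price − variable cost = €445.17 − €304.73 = €140.44.
Units = (FC + target) / CM = (€4,297,200 + €5,356,000) / €140.44 = 68,735.40, so 68,736 filters.

68,736 filters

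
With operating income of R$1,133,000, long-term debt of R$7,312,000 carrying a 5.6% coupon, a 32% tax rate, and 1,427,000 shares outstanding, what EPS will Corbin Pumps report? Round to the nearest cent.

Pre-tax income = R$1,133,000 − R$409,472.00 = R$723,528.00.
Net income = R$723,528.00 × (1 − 0.32) = R$491,999.04.
Per share: R$491,999.04 / 1,427,000 shares = R$0.34.

R$0.34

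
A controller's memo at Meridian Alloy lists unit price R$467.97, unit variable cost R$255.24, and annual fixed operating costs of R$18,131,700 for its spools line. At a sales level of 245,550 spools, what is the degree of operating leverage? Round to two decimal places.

Total contribution margin = 245,550 × R$212.73 = R$52,235,851.50.
Subtracting fixed costs: EBIT = R$52,235,851.50 − R$18,131,700 = R$34,104,151.50.
Degree of operating leverage = R$52,235,851.50 / R$34,104,151.50 = 1.5317.

1.53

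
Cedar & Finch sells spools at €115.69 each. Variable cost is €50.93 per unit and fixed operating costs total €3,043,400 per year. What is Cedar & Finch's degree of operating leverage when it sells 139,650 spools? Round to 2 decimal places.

1.51

At 139,650 units, contribution = 139,650 × €64.76 = €9,043,734.00.
EBIT = €9,043,734.00 − €3,043,400 = €6,000,334.00.
DOL = contribution ÷ EBIT = €9,043,734.00 ÷ €6,000,334.00 = 1.5072.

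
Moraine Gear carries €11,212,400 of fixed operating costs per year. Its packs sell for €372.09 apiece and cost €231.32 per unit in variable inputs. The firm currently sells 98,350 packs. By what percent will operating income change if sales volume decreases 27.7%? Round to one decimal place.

-145.7%

At 98,350 units, contribution = 98,350 × €140.77 = €13,844,729.50.
Operating income = contribution − fixed costs = €13,844,729.50 − €11,212,400 = €2,632,329.50.
Degree of operating leverage = €13,844,729.50 / €2,632,329.50 = 5.2595.
%ΔEBIT = DOL × %ΔSales = 5.2595 × -27.7% = -145.7%.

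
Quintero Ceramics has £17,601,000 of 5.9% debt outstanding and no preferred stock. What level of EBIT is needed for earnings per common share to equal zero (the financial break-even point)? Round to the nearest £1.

Annual interest = 5.9% × £17,601,000 = £1,038,459.00.
With no preferred dividends, EPS = 0 when EBIT exactly covers interest, so the financial break-even EBIT is £1,038,459.00.

£1,038,459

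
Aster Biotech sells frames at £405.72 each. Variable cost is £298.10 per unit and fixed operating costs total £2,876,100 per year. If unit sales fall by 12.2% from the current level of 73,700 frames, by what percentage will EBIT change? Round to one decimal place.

At 73,700 units, contribution = 73,700 × £107.62 = £7,931,594.00.
Operating income = contribution − fixed costs = £7,931,594.00 − £2,876,100 = £5,055,494.00.
So DOL = total CM / EBIT = £7,931,594.00 / £5,055,494.00 = 1.5689.
Operating income changes by 1.5689 × -12.2% = -19.1%.

-19.1%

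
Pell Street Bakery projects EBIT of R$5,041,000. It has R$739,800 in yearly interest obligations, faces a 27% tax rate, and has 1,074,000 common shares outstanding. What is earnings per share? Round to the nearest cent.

Pre-tax income = R$5,041,000 − R$739,800.00 = R$4,301,200.00.
Net income = R$4,301,200.00 × (1 − 0.27) = R$3,139,876.00.
Per share: R$3,139,876.00 / 1,074,000 shares = R$2.92.

R$2.92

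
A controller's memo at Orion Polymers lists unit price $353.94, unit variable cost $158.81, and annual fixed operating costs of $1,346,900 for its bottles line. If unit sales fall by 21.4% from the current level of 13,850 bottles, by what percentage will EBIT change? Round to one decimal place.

At 13,850 units, contribution = 13,850 × $195.13 = $2,702,550.50.
Subtracting fixed costs: EBIT = $2,702,550.50 − $1,346,900 = $1,355,650.50.
Degree of operating leverage = $2,702,550.50 / $1,355,650.50 = 1.9935.
So EBIT moves 1.9935 × (-21.4%) = -42.7%.

-42.7%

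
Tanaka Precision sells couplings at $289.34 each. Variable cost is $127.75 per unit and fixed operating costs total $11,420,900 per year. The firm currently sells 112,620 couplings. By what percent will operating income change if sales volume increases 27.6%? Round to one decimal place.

+74.1%

Contribution at this volume is 112,620 × $161.59 = $18,198,265.80.
Operating income = contribution − fixed costs = $18,198,265.80 − $11,420,900 = $6,777,365.80.
DOL = contribution ÷ EBIT = $18,198,265.80 ÷ $6,777,365.80 = 2.6852.
%ΔEBIT = DOL × %ΔSales = 2.6852 × +27.6% = +74.1%.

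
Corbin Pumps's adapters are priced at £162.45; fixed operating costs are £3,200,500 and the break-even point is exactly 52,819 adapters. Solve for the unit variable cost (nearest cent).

£101.86

At break-even, FC = Q × (P − VC), so P − VC = £3,200,500 ÷ 52,819 = £60.5937.
Variable cost per unit = £162.45 − £60.5937 = £101.86.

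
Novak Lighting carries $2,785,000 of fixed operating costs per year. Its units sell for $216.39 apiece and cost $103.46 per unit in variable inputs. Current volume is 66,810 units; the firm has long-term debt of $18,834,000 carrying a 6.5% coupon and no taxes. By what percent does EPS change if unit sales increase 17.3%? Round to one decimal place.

Contribution at this volume is 66,810 × $112.93 = $7,544,853.30.
Subtracting fixed costs: EBIT = $7,544,853.30 − $2,785,000 = $4,759,853.30.
Interest = $1,224,210.00, so EBIT − I = $3,535,643.30.
DCL = total CM / (EBIT − I) = $7,544,853.30 / $3,535,643.30 = 2.1339.
EPS therefore changes by 2.1339 × (+17.3%) = +36.9%.

+36.9%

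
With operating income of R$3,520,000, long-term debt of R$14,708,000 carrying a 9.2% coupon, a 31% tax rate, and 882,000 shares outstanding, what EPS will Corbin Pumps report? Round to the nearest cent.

Interest = R$1,353,136.00, so EBT = R$3,520,000 − R$1,353,136.00 = R$2,166,864.00.
Net income = R$2,166,864.00 × (1 − 0.31) = R$1,495,136.16.
Per share: R$1,495,136.16 / 882,000 shares = R$1.70.

R$1.70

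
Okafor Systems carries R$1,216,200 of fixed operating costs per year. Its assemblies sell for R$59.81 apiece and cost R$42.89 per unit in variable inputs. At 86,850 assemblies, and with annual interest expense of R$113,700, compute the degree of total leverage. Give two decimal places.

Contribution at this volume is 86,850 × R$16.92 = R$1,469,502.00.
Subtracting fixed costs: EBIT = R$1,469,502.00 − R$1,216,200 = R$253,302.00. Interest = R$113,700.00.
DOL = R$1,469,502.00 ÷ R$253,302.00 = 5.8014; DFL = R$253,302.00 ÷ R$139,602.00 = 1.8145.
Combined leverage = 5.8014 × 1.8145 = 10.5266.

10.53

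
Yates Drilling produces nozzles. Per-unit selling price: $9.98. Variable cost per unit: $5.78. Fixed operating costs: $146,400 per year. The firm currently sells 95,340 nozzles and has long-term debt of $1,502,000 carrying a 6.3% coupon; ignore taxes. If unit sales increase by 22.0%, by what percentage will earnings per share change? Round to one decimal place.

+55.3%

Contribution at this volume is 95,340 × $4.20 = $400,428.00.
Operating income = contribution − fixed costs = $400,428.00 − $146,400 = $254,028.00.
Interest = $94,626.00, so EBIT − I = $159,402.00.
DCL = total CM / (EBIT − I) = $400,428.00 / $159,402.00 = 2.5121.
%ΔEPS = DCL × %ΔSales = 2.5121 × +22.0% = +55.3%.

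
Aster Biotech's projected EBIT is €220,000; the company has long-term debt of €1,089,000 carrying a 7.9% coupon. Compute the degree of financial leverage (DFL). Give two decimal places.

Interest = €86,031.00.
DFL = EBIT ÷ (EBIT − I) = €220,000 ÷ (€220,000 − €86,031.00) = €220,000 ÷ €133,969.00 = 1.6422.

1.64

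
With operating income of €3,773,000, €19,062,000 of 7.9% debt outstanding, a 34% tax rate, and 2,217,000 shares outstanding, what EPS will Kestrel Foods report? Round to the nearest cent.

€0.67

Interest = €1,505,898.00, so EBT = €3,773,000 − €1,505,898.00 = €2,267,102.00.
Net income = €2,267,102.00 × (1 − 0.34) = €1,496,287.32.
EPS = €1,496,287.32 ÷ 2,217,000 = €0.67.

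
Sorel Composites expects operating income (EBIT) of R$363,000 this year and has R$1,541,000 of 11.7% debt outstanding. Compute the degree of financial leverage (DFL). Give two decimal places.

Annual interest charges come to R$180,297.00.
Degree of financial leverage = EBIT / (EBIT − interest) = R$363,000 / R$182,703.00 = 1.9868.

1.99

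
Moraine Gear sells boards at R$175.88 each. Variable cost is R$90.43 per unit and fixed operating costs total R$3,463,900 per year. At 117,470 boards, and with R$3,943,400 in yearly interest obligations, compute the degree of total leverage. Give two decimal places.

At 117,470 units, contribution = 117,470 × R$85.45 = R$10,037,811.50.
Subtracting fixed costs: EBIT = R$10,037,811.50 − R$3,463,900 = R$6,573,911.50. Interest = R$3,943,400.00, so EBIT − I = R$2,630,511.50.
Degree of total leverage = total CM / (EBIT − interest) = R$10,037,811.50 / R$2,630,511.50 = 3.8159.

3.82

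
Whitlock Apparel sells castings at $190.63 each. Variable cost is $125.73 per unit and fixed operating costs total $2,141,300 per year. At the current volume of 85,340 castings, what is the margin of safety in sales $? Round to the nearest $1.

Contribution margin per unit = $190.63 − $125.73 = $64.90. Break-even units = $2,141,300 ÷ $64.90 = 32,993.84; break-even revenue = 32,993.84 × $190.63 = $6,289,615.08.
Current sales = 85,340 × $190.63 = $16,268,364.20.
Margin of safety = $16,268,364.20 − $6,289,615.08 = $9,978,749.

$9,978,749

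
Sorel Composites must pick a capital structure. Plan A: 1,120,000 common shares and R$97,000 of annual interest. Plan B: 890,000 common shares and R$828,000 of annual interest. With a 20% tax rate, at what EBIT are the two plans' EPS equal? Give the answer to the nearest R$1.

R$3,656,652

Set EPS_A = EPS_B: (EBIT − R$97,000)(1 − 0.20) ÷ 1,120,000 = (EBIT − R$828,000)(1 − 0.20) ÷ 890,000.
The (1 − t) factor cancels: (EBIT − 97,000) × 890,000 = (EBIT − 828,000) × 1,120,000.
EBIT × (1,120,000 − 890,000) = 828,000 × 1,120,000 − 97,000 × 890,000 = 841,030,000,000, so EBIT = 841,030,000,000 ÷ 230,000 = 3,656,652.17.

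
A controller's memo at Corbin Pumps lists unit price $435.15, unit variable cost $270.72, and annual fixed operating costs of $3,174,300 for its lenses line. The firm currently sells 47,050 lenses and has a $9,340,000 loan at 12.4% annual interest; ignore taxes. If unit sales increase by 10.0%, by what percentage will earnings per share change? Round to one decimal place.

At 47,050 units, contribution = 47,050 × $164.43 = $7,736,431.50.
Subtracting fixed costs: EBIT = $7,736,431.50 − $3,174,300 = $4,562,131.50.
Interest = $1,158,160.00, so EBIT − I = $3,403,971.50.
DCL = total CM / (EBIT − I) = $7,736,431.50 / $3,403,971.50 = 2.2728.
EPS therefore changes by 2.2728 × (+10.0%) = +22.7%.

+22.7%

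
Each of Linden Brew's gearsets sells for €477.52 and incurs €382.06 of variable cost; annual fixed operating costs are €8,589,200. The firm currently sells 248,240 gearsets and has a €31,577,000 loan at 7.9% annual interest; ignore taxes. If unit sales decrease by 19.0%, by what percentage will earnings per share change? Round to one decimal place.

-35.7%

Total contribution margin = 248,240 × €95.46 = €23,696,990.40.
EBIT = €23,696,990.40 − €8,589,200 = €15,107,790.40.
After interest of €2,494,583.00, pre-tax earnings = €12,613,207.40.
DCL = total CM / (EBIT − I) = €23,696,990.40 / €12,613,207.40 = 1.8787.
%ΔEPS = DCL × %ΔSales = 1.8787 × -19.0% = -35.7%.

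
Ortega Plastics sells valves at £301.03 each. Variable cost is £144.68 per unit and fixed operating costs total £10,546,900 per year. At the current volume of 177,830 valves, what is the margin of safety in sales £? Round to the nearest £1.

£33,225,588

Each unit contributes £301.03 − £144.68 = £156.35. Break-even units = £10,546,900 ÷ £156.35 = 67,456.99; break-even revenue = 67,456.99 × £301.03 = £20,306,576.96.
Current sales = 177,830 × £301.03 = £53,532,164.90.
Margin of safety = £53,532,164.90 − £20,306,576.96 = £33,225,588.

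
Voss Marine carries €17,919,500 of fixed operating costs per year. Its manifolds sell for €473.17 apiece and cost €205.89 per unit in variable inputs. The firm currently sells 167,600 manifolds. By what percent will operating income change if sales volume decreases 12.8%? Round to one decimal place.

-21.3%

Total contribution margin = 167,600 × €267.28 = €44,796,128.00.
EBIT = €44,796,128.00 − €17,919,500 = €26,876,628.00.
Degree of operating leverage = €44,796,128.00 / €26,876,628.00 = 1.6667.
Operating income changes by 1.6667 × -12.8% = -21.3%.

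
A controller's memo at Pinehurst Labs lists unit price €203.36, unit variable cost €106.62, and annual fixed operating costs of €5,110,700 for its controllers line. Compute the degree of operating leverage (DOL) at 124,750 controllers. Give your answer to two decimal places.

Total contribution margin = 124,750 × €96.74 = €12,068,315.00.
EBIT = €12,068,315.00 − €5,110,700 = €6,957,615.00.
So DOL = total CM / EBIT = €12,068,315.00 / €6,957,615.00 = 1.7345.

1.73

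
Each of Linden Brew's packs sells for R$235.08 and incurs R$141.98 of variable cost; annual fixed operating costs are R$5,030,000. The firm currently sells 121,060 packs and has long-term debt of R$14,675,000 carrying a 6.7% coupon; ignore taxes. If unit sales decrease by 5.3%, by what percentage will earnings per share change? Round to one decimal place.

-11.4%

Total contribution margin = 121,060 × R$93.10 = R$11,270,686.00.
Subtracting fixed costs: EBIT = R$11,270,686.00 − R$5,030,000 = R$6,240,686.00.
After interest of R$983,225.00, pre-tax earnings = R$5,257,461.00.
Degree of combined leverage = contribution ÷ (EBIT − I) = R$11,270,686.00 ÷ R$5,257,461.00 = 2.1438.
EPS therefore changes by 2.1438 × (-5.3%) = -11.4%.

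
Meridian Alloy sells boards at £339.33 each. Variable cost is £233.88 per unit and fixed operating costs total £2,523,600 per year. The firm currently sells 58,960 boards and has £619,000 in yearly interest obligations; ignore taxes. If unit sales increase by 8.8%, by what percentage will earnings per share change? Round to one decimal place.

Contribution at this volume is 58,960 × £105.45 = £6,217,332.00.
Subtracting fixed costs: EBIT = £6,217,332.00 − £2,523,600 = £3,693,732.00.
After interest of £619,000.00, pre-tax earnings = £3,074,732.00.
DCL = total CM / (EBIT − I) = £6,217,332.00 / £3,074,732.00 = 2.0221.
EPS therefore changes by 2.0221 × (+8.8%) = +17.8%.

+17.8%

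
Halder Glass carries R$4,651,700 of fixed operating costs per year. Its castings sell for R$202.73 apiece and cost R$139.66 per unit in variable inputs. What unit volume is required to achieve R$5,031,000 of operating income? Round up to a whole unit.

153,524 castings

Each unit contributes R$202.73 − R$139.66 = R$63.07.
Units = (FC + target) / CM = (R$4,651,700 + R$5,031,000) / R$63.07 = 153,523.07, so 153,524 castings.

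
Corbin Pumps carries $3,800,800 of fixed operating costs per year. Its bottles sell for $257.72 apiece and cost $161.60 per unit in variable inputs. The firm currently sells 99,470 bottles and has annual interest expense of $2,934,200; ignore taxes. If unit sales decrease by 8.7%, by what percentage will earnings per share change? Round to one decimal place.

Total contribution margin = 99,470 × $96.12 = $9,561,056.40.
Subtracting fixed costs: EBIT = $9,561,056.40 − $3,800,800 = $5,760,256.40.
After interest of $2,934,200.00, pre-tax earnings = $2,826,056.40.
Degree of combined leverage = contribution ÷ (EBIT − I) = $9,561,056.40 ÷ $2,826,056.40 = 3.3832.
%ΔEPS = DCL × %ΔSales = 3.3832 × -8.7% = -29.4%.

-29.4%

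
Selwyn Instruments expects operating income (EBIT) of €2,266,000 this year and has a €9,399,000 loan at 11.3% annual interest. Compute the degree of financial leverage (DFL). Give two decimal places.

1.88

Interest = €1,062,087.00.
Degree of financial leverage = EBIT / (EBIT − interest) = €2,266,000 / €1,203,913.00 = 1.8822.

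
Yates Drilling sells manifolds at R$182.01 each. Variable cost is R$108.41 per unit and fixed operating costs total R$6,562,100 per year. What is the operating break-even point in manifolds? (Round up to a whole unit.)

Each unit contributes R$182.01 − R$108.41 = R$73.60.
Break-even Q = R$6,562,100 / R$73.60 = 89,158.97 → 89,159 manifolds.

89,159 manifolds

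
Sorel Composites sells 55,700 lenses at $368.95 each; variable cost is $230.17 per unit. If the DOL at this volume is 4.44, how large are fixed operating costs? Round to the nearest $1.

Total contribution margin = 55,700 × $138.78 = $7,730,046.00.
Since DOL = CM ÷ EBIT, EBIT = $7,730,046.00 ÷ 4.44 = $1,741,001.35.
And FC = contribution − EBIT = $7,730,046.00 − $1,741,001.35 = $5,989,045.

$5,989,045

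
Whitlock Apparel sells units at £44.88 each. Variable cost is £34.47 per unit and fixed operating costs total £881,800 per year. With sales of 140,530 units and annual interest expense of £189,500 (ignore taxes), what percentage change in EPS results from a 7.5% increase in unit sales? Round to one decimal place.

Total contribution margin = 140,530 × £10.41 = £1,462,917.30.
Operating income = contribution − fixed costs = £1,462,917.30 − £881,800 = £581,117.30.
Interest = £189,500.00, so EBIT − I = £391,617.30.
DCL = total CM / (EBIT − I) = £1,462,917.30 / £391,617.30 = 3.7356.
EPS therefore changes by 3.7356 × (+7.5%) = +28.0%.

+28.0%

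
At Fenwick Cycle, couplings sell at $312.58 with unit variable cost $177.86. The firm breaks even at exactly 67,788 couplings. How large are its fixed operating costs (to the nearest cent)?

$9,132,399.36

Unit CM = price − variable cost = $312.58 − $177.86 = $134.72.
Since BE = FC / CM, FC = 67,788 × $134.72 = $9,132,399.36.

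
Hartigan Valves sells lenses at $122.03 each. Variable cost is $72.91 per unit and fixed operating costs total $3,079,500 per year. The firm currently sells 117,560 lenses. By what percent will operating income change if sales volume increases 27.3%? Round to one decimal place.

+58.5%

Contribution at this volume is 117,560 × $49.12 = $5,774,547.20.
EBIT = $5,774,547.20 − $3,079,500 = $2,695,047.20.
DOL = contribution ÷ EBIT = $5,774,547.20 ÷ $2,695,047.20 = 2.1427.
So EBIT moves 2.1427 × (+27.3%) = +58.5%.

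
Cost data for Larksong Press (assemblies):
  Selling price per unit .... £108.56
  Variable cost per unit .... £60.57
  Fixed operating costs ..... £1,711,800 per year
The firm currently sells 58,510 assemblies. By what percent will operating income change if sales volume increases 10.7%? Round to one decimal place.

+27.4%

At 58,510 units, contribution = 58,510 × £47.99 = £2,807,894.90.
EBIT = £2,807,894.90 − £1,711,800 = £1,096,094.90.
So DOL = total CM / EBIT = £2,807,894.90 / £1,096,094.90 = 2.5617.
Operating income changes by 2.5617 × +10.7% = +27.4%.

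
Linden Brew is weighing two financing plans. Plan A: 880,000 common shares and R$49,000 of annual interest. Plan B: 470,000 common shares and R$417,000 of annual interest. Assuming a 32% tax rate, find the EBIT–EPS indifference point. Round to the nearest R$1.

R$838,854

At indifference, (EBIT − 49,000)(1 − t)/880,000 = (EBIT − 417,000)(1 − t)/470,000.
Cancelling (1 − t) and cross-multiplying: 470,000·(EBIT − 49,000) = 880,000·(EBIT − 417,000).
EBIT × (880,000 − 470,000) = 417,000 × 880,000 − 49,000 × 470,000 = 343,930,000,000, so EBIT = 343,930,000,000 ÷ 410,000 = 838,853.66.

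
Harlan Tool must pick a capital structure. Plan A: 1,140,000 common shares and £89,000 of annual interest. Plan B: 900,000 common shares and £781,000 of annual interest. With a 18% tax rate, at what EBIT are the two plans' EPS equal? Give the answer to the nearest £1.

At indifference, (EBIT − 89,000)(1 − t)/1,140,000 = (EBIT − 781,000)(1 − t)/900,000.
The (1 − t) factor cancels: (EBIT − 89,000) × 900,000 = (EBIT − 781,000) × 1,140,000.
EBIT × (1,140,000 − 900,000) = 781,000 × 1,140,000 − 89,000 × 900,000 = 810,240,000,000, so EBIT = 810,240,000,000 ÷ 240,000 = 3,376,000.00.

£3,376,000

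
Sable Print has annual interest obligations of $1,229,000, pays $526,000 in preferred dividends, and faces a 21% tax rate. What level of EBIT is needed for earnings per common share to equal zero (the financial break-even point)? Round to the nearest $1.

Grossing the preferred dividend up to pre-tax terms: $526,000 / (1 − 0.21) = $665,822.78.
EPS = 0 when EBIT covers interest plus the pre-tax preferred burden: $1,229,000 + $665,822.78 = $1,894,822.78.

$1,894,823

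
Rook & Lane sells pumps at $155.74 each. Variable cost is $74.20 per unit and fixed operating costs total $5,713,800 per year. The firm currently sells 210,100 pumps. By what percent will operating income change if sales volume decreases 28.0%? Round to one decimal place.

-42.0%

Total contribution margin = 210,100 × $81.54 = $17,131,554.00.
EBIT = $17,131,554.00 − $5,713,800 = $11,417,754.00.
DOL = contribution ÷ EBIT = $17,131,554.00 ÷ $11,417,754.00 = 1.5004.
%ΔEBIT = DOL × %ΔSales = 1.5004 × -28.0% = -42.0%.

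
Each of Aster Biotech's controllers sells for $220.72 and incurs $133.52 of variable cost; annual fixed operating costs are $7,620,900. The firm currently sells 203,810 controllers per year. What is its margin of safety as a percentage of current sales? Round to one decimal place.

Contribution margin per unit = $220.72 − $133.52 = $87.20. Break-even units = $7,620,900 ÷ $87.20 = 87,395.64; break-even revenue = 87,395.64 × $220.72 = $19,289,966.15.
Current sales = 203,810 × $220.72 = $44,984,943.20.
Margin of safety = ($44,984,943.20 − $19,289,966.15) ÷ $44,984,943.20 = 57.1%.

57.1%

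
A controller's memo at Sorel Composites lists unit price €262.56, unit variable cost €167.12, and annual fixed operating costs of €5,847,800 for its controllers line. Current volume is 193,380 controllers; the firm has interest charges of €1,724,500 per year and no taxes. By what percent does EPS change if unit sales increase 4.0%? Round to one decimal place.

+6.8%

Total contribution margin = 193,380 × €95.44 = €18,456,187.20.
Subtracting fixed costs: EBIT = €18,456,187.20 − €5,847,800 = €12,608,387.20.
After interest of €1,724,500.00, pre-tax earnings = €10,883,887.20.
Degree of combined leverage = contribution ÷ (EBIT − I) = €18,456,187.20 ÷ €10,883,887.20 = 1.6957.
%ΔEPS = DCL × %ΔSales = 1.6957 × +4.0% = +6.8%.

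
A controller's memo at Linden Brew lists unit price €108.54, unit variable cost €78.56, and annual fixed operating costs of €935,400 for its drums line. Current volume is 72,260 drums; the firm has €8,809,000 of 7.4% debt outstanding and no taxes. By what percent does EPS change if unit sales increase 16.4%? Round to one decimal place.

At 72,260 units, contribution = 72,260 × €29.98 = €2,166,354.80.
Subtracting fixed costs: EBIT = €2,166,354.80 − €935,400 = €1,230,954.80.
Interest = €651,866.00, so EBIT − I = €579,088.80.
DCL = total CM / (EBIT − I) = €2,166,354.80 / €579,088.80 = 3.7410.
%ΔEPS = DCL × %ΔSales = 3.7410 × +16.4% = +61.4%.

+61.4%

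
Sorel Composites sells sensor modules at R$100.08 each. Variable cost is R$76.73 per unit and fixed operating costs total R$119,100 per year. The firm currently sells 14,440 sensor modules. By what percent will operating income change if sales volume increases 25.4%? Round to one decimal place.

+39.3%

Total contribution margin = 14,440 × R$23.35 = R$337,174.00.
Operating income = contribution − fixed costs = R$337,174.00 − R$119,100 = R$218,074.00.
So DOL = total CM / EBIT = R$337,174.00 / R$218,074.00 = 1.5461.
Operating income changes by 1.5461 × +25.4% = +39.3%.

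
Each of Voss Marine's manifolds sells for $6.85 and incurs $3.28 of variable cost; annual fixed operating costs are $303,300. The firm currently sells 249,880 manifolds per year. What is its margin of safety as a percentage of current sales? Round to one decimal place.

66.0%

Each unit contributes $6.85 − $3.28 = $3.57. Break-even units = $303,300 ÷ $3.57 = 84,957.98; break-even revenue = 84,957.98 × $6.85 = $581,962.18.
Actual sales revenue = 249,880 × $6.85 = $1,711,678.00.
Margin of safety = ($1,711,678.00 − $581,962.18) ÷ $1,711,678.00 = 66.0%.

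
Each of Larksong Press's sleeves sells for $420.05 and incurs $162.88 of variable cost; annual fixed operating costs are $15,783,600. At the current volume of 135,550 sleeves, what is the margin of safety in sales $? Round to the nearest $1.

$31,157,550

Contribution margin per unit = $420.05 − $162.88 = $257.17. Break-even units = $15,783,600 ÷ $257.17 = 61,374.19; break-even revenue = 61,374.19 × $420.05 = $25,780,227.79.
Current sales = 135,550 × $420.05 = $56,937,777.50.
Margin of safety = $56,937,777.50 − $25,780,227.79 = $31,157,550.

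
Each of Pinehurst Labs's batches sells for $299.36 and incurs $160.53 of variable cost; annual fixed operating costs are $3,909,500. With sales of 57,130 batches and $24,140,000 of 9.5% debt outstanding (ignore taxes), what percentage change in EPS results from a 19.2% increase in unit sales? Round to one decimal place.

+88.1%

Contribution at this volume is 57,130 × $138.83 = $7,931,357.90.
EBIT = $7,931,357.90 − $3,909,500 = $4,021,857.90.
Interest = $2,293,300.00, so EBIT − I = $1,728,557.90.
DCL = total CM / (EBIT − I) = $7,931,357.90 / $1,728,557.90 = 4.5884.
%ΔEPS = DCL × %ΔSales = 4.5884 × +19.2% = +88.1%.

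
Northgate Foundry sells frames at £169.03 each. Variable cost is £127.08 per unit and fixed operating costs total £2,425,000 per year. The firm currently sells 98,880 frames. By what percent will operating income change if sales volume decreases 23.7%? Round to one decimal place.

Contribution at this volume is 98,880 × £41.95 = £4,148,016.00.
EBIT = £4,148,016.00 − £2,425,000 = £1,723,016.00.
DOL = contribution ÷ EBIT = £4,148,016.00 ÷ £1,723,016.00 = 2.4074.
Operating income changes by 2.4074 × -23.7% = -57.1%.

-57.1%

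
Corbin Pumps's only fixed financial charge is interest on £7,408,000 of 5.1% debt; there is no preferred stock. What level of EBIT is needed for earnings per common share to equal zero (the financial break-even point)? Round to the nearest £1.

£377,808

Annual interest = 5.1% × £7,408,000 = £377,808.00.
Without preferred stock the financial break-even is simply EBIT = interest = £377,808.00.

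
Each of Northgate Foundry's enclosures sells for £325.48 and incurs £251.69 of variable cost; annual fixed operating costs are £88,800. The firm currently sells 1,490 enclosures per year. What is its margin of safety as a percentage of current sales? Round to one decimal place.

Contribution margin per unit = £325.48 − £251.69 = £73.79. Break-even units = £88,800 ÷ £73.79 = 1,203.42; break-even revenue = 1,203.42 × £325.48 = £391,687.55.
Current sales = 1,490 × £325.48 = £484,965.20.
Margin of safety = (£484,965.20 − £391,687.55) ÷ £484,965.20 = 19.2%.

19.2%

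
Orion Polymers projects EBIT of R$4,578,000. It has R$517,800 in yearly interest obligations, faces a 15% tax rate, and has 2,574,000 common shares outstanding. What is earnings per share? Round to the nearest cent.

R$1.34

Pre-tax income = R$4,578,000 − R$517,800.00 = R$4,060,200.00.
After tax at 15%: net income = R$4,060,200.00 × 0.85 = R$3,451,170.00.
EPS = R$3,451,170.00 ÷ 2,574,000 = R$1.34.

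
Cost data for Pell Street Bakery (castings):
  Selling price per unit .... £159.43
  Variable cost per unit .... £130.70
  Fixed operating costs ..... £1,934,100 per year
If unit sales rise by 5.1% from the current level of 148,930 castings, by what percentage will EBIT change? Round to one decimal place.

Contribution at this volume is 148,930 × £28.73 = £4,278,758.90.
Operating income = contribution − fixed costs = £4,278,758.90 − £1,934,100 = £2,344,658.90.
Degree of operating leverage = £4,278,758.90 / £2,344,658.90 = 1.8249.
Operating income changes by 1.8249 × +5.1% = +9.3%.

+9.3%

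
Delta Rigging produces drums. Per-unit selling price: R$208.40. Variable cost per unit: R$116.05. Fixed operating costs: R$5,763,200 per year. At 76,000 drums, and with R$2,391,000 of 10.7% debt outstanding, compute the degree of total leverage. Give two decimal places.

7.02

At 76,000 units, contribution = 76,000 × R$92.35 = R$7,018,600.00.
EBIT = R$7,018,600.00 − R$5,763,200 = R$1,255,400.00. Interest = R$255,837.00.
DOL = R$7,018,600.00 ÷ R$1,255,400.00 = 5.5907; DFL = R$1,255,400.00 ÷ R$999,563.00 = 1.2559.
Combined leverage = 5.5907 × 1.2559 = 7.0214.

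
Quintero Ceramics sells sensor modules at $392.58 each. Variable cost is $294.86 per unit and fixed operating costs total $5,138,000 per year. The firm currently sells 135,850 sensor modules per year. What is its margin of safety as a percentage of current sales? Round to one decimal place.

Unit CM = price − variable cost = $392.58 − $294.86 = $97.72. Break-even units = $5,138,000 ÷ $97.72 = 52,578.80; break-even revenue = 52,578.80 × $392.58 = $20,641,383.95.
Current sales = 135,850 × $392.58 = $53,331,993.00.
Margin of safety = ($53,331,993.00 − $20,641,383.95) ÷ $53,331,993.00 = 61.3%.

61.3%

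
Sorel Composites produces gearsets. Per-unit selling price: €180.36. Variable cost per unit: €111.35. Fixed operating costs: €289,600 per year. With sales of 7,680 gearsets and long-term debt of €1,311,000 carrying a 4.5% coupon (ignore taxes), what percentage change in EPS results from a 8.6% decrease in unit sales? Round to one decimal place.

At 7,680 units, contribution = 7,680 × €69.01 = €529,996.80.
EBIT = €529,996.80 − €289,600 = €240,396.80.
After interest of €58,995.00, pre-tax earnings = €181,401.80.
Degree of combined leverage = contribution ÷ (EBIT − I) = €529,996.80 ÷ €181,401.80 = 2.9217.
EPS therefore changes by 2.9217 × (-8.6%) = -25.1%.

-25.1%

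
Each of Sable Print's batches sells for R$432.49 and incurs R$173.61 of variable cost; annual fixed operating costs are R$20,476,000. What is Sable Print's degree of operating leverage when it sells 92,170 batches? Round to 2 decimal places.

7.05

Contribution at this volume is 92,170 × R$258.88 = R$23,860,969.60.
EBIT = R$23,860,969.60 − R$20,476,000 = R$3,384,969.60.
Degree of operating leverage = R$23,860,969.60 / R$3,384,969.60 = 7.0491.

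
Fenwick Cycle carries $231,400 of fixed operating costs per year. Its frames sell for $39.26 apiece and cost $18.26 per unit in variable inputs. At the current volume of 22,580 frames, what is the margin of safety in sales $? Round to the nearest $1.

Contribution margin per unit = $39.26 − $18.26 = $21.00. Break-even units = $231,400 ÷ $21.00 = 11,019.05; break-even revenue = 11,019.05 × $39.26 = $432,607.81.
Actual sales revenue = 22,580 × $39.26 = $886,490.80.
Margin of safety = $886,490.80 − $432,607.81 = $453,883.

$453,883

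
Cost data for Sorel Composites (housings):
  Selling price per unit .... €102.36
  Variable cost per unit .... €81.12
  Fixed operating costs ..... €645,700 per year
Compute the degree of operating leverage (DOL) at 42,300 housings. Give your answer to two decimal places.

At 42,300 units, contribution = 42,300 × €21.24 = €898,452.00.
Operating income = contribution − fixed costs = €898,452.00 − €645,700 = €252,752.00.
Degree of operating leverage = €898,452.00 / €252,752.00 = 3.5547.

3.55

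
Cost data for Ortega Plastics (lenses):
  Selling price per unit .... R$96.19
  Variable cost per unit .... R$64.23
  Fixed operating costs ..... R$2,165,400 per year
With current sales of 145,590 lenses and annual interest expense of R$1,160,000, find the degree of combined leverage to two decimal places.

Contribution at this volume is 145,590 × R$31.96 = R$4,653,056.40.
Subtracting fixed costs: EBIT = R$4,653,056.40 − R$2,165,400 = R$2,487,656.40. Interest = R$1,160,000.00.
DOL = R$4,653,056.40 ÷ R$2,487,656.40 = 1.8705; DFL = R$2,487,656.40 ÷ R$1,327,656.40 = 1.8737.
Combined leverage = 1.8705 × 1.8737 = 3.5048.

3.50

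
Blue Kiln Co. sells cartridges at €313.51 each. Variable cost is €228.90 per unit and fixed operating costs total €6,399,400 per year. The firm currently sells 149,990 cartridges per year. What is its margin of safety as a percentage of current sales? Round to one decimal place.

49.6%

Unit CM = price − variable cost = €313.51 − €228.90 = €84.61. Break-even units = €6,399,400 ÷ €84.61 = 75,634.09; break-even revenue = 75,634.09 × €313.51 = €23,712,042.24.
Actual sales revenue = 149,990 × €313.51 = €47,023,364.90.
Margin of safety = (€47,023,364.90 − €23,712,042.24) ÷ €47,023,364.90 = 49.6%.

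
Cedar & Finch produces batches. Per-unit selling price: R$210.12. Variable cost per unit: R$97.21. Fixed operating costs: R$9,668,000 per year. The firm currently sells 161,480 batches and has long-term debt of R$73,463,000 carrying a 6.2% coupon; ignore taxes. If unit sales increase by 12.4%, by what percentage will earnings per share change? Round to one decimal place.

+56.4%

At 161,480 units, contribution = 161,480 × R$112.91 = R$18,232,706.80.
Operating income = contribution − fixed costs = R$18,232,706.80 − R$9,668,000 = R$8,564,706.80.
Interest = R$4,554,706.00, so EBIT − I = R$4,010,000.80.
Degree of combined leverage = contribution ÷ (EBIT − I) = R$18,232,706.80 ÷ R$4,010,000.80 = 4.5468.
EPS therefore changes by 4.5468 × (+12.4%) = +56.4%.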